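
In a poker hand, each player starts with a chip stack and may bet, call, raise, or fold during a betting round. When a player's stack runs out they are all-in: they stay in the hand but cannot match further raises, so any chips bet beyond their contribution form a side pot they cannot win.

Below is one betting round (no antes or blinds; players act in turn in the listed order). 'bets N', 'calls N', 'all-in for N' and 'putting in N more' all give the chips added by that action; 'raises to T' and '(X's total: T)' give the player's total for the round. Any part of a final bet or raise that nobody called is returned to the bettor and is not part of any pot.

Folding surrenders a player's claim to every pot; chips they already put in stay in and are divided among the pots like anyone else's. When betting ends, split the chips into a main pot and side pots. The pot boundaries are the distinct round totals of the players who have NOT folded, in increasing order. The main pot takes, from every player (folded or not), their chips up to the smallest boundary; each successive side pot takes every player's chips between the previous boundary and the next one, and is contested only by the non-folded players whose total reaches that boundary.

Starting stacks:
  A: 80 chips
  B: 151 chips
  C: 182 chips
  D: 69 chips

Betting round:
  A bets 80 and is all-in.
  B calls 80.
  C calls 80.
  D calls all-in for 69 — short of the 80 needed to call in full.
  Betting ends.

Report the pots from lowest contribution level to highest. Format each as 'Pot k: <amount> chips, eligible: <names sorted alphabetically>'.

Pot 1: 276 chips, eligible: A, B, C, D
Pot 2: 33 chips, eligible: A, B, C

Derivation:
Contributions: A=80, B=80, C=80, D=69
Pot levels (distinct totals of non-folded players): 69, 80
Layer 1-69: 69 each from A, B, C, D = 69*4 = 276 chips; eligible A, B, C, D
Layer 70-80: 11 each from A, B, C = 11*3 = 33 chips; eligible A, B, C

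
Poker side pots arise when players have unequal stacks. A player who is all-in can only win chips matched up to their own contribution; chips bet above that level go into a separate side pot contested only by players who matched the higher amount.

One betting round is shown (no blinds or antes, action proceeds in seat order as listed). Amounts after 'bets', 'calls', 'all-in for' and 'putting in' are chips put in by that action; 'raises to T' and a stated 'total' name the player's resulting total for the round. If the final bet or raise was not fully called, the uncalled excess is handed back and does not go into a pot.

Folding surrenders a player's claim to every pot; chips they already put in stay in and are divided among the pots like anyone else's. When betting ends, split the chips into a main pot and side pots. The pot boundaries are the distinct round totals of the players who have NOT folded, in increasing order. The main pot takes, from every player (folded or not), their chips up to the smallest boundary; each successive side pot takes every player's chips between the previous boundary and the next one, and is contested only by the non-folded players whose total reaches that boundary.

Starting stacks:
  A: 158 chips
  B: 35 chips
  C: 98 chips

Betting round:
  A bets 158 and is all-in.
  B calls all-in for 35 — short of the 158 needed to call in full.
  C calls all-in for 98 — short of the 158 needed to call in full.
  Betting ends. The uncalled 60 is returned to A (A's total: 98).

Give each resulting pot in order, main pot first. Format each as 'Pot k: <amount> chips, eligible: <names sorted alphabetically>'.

Contributions (after 60 returned to A): A=98, B=35, C=98
Pot levels (distinct totals of non-folded players): 35, 98
Layer 1-35: 35 each from A, B, C = 35*3 = 105 chips; eligible A, B, C
Layer 36-98: 63 each from A, C = 63*2 = 126 chips; eligible A, C

Pot 1: 105 chips, eligible: A, B, C
Pot 2: 126 chips, eligible: A, C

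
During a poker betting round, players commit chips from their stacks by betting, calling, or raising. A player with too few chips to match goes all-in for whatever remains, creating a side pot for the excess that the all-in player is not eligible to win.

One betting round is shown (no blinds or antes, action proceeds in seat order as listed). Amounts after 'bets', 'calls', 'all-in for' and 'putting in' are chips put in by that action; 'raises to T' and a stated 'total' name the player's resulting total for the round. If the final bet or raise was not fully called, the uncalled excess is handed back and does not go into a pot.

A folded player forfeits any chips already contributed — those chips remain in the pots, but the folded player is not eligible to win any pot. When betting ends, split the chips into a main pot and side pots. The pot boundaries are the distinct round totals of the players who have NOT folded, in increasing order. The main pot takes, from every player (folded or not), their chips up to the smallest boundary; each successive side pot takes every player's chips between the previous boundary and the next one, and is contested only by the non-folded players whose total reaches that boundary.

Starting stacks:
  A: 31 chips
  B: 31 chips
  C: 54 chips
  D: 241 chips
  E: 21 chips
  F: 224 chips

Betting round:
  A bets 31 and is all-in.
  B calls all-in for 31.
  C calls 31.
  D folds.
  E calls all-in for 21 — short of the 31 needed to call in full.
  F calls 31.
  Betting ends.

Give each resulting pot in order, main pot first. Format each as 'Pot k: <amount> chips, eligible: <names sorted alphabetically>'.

Contributions: A=31, B=31, C=31, E=21, F=31
Folded: D
Pot levels (distinct totals of non-folded players): 21, 31
Layer 1-21: 21 each from A, B, C, E, F = 21*5 = 105 chips; eligible A, B, C, E, F
Layer 22-31: 10 each from A, B, C, F = 10*4 = 40 chips; eligible A, B, C, F

Pot 1: 105 chips, eligible: A, B, C, E, F
Pot 2: 40 chips, eligible: A, B, C, F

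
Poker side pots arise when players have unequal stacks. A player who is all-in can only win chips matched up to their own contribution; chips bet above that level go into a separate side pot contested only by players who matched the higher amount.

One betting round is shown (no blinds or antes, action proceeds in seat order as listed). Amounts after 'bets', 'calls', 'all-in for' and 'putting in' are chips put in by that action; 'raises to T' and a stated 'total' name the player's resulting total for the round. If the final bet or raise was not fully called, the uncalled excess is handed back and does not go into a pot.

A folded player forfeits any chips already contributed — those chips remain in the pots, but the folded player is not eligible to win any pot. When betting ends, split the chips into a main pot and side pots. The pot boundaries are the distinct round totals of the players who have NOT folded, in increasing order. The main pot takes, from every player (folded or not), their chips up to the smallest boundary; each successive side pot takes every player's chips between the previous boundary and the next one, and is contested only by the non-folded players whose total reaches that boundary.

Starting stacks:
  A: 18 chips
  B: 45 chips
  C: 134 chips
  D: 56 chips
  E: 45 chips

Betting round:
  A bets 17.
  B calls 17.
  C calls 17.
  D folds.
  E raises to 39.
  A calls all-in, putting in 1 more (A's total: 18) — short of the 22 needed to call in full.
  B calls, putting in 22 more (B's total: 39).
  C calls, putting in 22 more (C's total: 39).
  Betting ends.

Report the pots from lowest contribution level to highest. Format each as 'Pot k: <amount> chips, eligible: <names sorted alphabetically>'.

Pot 1: 72 chips, eligible: A, B, C, E
Pot 2: 63 chips, eligible: B, C, E

Derivation:
Contributions: A=18, B=39, C=39, E=39
Folded: D
Pot levels (distinct totals of non-folded players): 18, 39
Layer 1-18: 18 each from A, B, C, E = 18*4 = 72 chips; eligible A, B, C, E
Layer 19-39: 21 each from B, C, E = 21*3 = 63 chips; eligible B, C, E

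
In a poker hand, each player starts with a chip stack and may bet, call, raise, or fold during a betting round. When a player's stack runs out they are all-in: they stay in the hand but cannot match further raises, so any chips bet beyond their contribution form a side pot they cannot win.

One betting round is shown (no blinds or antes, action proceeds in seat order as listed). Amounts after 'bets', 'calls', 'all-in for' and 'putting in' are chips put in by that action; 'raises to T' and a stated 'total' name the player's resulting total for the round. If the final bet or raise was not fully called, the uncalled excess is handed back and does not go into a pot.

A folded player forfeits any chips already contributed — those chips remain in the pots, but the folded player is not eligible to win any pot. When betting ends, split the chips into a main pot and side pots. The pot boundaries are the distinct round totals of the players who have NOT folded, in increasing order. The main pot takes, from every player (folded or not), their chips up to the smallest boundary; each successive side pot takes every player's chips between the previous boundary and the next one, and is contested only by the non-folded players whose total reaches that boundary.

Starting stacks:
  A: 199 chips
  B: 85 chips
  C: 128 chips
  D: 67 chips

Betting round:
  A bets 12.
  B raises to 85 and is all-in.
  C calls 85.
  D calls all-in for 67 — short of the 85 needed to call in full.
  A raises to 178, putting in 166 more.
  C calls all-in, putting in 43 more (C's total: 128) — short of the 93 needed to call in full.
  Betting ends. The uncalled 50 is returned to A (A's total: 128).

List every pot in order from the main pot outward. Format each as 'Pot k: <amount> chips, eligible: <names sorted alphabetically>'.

Contributions (after 50 returned to A): A=128, B=85, C=128, D=67
Pot levels (distinct totals of non-folded players): 67, 85, 128
Layer 1-67: 67 each from A, B, C, D = 67*4 = 268 chips; eligible A, B, C, D
Layer 68-85: 18 each from A, B, C = 18*3 = 54 chips; eligible A, B, C
Layer 86-128: 43 each from A, C = 43*2 = 86 chips; eligible A, C

Pot 1: 268 chips, eligible: A, B, C, D
Pot 2: 54 chips, eligible: A, B, C
Pot 3: 86 chips, eligible: A, C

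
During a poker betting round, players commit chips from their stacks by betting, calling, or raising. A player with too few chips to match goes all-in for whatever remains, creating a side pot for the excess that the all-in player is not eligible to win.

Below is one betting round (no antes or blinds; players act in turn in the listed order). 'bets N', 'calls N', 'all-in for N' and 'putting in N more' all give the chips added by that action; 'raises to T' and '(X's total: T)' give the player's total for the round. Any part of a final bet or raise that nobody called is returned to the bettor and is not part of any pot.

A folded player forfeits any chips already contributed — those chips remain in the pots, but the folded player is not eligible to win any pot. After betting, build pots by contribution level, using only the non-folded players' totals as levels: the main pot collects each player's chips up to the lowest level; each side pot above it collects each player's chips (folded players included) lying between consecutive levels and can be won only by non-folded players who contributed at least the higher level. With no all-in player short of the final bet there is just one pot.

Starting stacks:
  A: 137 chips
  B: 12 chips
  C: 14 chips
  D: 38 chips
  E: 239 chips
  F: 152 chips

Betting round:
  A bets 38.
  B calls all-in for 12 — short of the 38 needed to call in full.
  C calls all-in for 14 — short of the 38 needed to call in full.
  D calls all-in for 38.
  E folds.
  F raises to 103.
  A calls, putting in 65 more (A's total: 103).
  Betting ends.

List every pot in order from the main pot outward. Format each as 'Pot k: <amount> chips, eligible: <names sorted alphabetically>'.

Contributions: A=103, B=12, C=14, D=38, F=103
Folded: E
Pot levels (distinct totals of non-folded players): 12, 14, 38, 103
Layer 1-12: 12 each from A, B, C, D, F = 12*5 = 60 chips; eligible A, B, C, D, F
Layer 13-14: 2 each from A, C, D, F = 2*4 = 8 chips; eligible A, C, D, F
Layer 15-38: 24 each from A, D, F = 24*3 = 72 chips; eligible A, D, F
Layer 39-103: 65 each from A, F = 65*2 = 130 chips; eligible A, F

Pot 1: 60 chips, eligible: A, B, C, D, F
Pot 2: 8 chips, eligible: A, C, D, F
Pot 3: 72 chips, eligible: A, D, F
Pot 4: 130 chips, eligible: A, F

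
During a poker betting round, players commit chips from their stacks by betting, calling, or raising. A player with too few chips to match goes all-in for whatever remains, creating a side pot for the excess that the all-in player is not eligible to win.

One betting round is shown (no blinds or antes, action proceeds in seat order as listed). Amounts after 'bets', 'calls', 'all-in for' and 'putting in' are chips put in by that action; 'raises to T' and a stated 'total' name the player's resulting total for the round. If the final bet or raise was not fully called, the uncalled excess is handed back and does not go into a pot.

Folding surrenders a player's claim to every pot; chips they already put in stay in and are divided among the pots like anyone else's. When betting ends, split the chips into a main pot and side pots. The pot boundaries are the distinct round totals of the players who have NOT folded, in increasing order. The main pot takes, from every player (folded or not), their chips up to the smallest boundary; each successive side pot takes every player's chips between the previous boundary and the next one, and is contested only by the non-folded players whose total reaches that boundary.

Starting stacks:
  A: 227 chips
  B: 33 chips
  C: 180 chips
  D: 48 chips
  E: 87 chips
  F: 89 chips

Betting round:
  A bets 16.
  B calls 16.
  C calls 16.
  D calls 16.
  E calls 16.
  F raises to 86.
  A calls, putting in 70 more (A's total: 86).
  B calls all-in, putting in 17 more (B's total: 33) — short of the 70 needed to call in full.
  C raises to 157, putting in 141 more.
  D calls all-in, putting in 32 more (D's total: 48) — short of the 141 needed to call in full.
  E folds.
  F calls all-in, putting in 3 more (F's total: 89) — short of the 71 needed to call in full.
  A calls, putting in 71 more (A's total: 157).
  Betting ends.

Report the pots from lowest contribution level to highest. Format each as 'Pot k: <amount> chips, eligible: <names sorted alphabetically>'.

Contributions: A=157, B=33, C=157, D=48, E=16, F=89
Folded: E
Pot levels (distinct totals of non-folded players): 33, 48, 89, 157
Layer 1-33: A 33 + B 33 + C 33 + D 33 + E 16 + F 33 = 181 chips; eligible A, B, C, D, F
Layer 34-48: 15 each from A, C, D, F = 15*4 = 60 chips; eligible A, C, D, F
Layer 49-89: 41 each from A, C, F = 41*3 = 123 chips; eligible A, C, F
Layer 90-157: 68 each from A, C = 68*2 = 136 chips; eligible A, C

Pot 1: 181 chips, eligible: A, B, C, D, F
Pot 2: 60 chips, eligible: A, C, D, F
Pot 3: 123 chips, eligible: A, C, F
Pot 4: 136 chips, eligible: A, C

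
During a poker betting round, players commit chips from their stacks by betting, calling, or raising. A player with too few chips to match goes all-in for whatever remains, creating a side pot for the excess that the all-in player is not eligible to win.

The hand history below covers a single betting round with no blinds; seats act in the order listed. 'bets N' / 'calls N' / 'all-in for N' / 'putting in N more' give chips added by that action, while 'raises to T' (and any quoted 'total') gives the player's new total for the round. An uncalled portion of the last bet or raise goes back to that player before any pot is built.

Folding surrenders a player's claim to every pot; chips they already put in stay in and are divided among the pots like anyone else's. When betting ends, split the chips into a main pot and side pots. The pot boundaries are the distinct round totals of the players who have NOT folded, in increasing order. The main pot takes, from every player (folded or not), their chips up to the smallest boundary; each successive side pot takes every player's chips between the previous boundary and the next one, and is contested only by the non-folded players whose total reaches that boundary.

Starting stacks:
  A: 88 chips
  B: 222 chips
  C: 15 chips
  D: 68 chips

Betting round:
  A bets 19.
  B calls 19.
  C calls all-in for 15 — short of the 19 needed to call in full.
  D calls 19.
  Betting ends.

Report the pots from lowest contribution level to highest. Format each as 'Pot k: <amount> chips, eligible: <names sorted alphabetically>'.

Contributions: A=19, B=19, C=15, D=19
Pot levels (distinct totals of non-folded players): 15, 19
Layer 1-15: 15 each from A, B, C, D = 15*4 = 60 chips; eligible A, B, C, D
Layer 16-19: 4 each from A, B, D = 4*3 = 12 chips; eligible A, B, D

Pot 1: 60 chips, eligible: A, B, C, D
Pot 2: 12 chips, eligible: A, B, D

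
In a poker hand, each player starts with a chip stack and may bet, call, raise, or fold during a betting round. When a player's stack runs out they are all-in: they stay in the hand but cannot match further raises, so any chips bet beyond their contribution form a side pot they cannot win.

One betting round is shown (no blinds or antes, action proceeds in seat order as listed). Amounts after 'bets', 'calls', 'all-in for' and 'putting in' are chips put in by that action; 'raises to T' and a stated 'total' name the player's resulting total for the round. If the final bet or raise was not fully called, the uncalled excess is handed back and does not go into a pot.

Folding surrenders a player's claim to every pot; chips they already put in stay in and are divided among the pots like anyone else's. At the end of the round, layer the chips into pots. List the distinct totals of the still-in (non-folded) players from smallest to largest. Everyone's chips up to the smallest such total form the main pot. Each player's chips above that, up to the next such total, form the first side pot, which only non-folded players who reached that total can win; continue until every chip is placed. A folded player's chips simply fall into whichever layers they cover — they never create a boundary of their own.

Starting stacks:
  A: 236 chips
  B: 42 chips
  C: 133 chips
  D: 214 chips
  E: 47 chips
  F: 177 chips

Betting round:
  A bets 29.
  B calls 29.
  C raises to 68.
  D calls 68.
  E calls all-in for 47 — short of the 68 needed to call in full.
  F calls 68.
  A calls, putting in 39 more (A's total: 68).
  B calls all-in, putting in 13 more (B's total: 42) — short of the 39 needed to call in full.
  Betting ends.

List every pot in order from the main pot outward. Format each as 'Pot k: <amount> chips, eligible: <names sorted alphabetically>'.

Pot 1: 252 chips, eligible: A, B, C, D, E, F
Pot 2: 25 chips, eligible: A, C, D, E, F
Pot 3: 84 chips, eligible: A, C, D, F

Derivation:
Contributions: A=68, B=42, C=68, D=68, E=47, F=68
Pot levels (distinct totals of non-folded players): 42, 47, 68
Layer 1-42: 42 each from A, B, C, D, E, F = 42*6 = 252 chips; eligible A, B, C, D, E, F
Layer 43-47: 5 each from A, C, D, E, F = 5*5 = 25 chips; eligible A, C, D, E, F
Layer 48-68: 21 each from A, C, D, F = 21*4 = 84 chips; eligible A, C, D, F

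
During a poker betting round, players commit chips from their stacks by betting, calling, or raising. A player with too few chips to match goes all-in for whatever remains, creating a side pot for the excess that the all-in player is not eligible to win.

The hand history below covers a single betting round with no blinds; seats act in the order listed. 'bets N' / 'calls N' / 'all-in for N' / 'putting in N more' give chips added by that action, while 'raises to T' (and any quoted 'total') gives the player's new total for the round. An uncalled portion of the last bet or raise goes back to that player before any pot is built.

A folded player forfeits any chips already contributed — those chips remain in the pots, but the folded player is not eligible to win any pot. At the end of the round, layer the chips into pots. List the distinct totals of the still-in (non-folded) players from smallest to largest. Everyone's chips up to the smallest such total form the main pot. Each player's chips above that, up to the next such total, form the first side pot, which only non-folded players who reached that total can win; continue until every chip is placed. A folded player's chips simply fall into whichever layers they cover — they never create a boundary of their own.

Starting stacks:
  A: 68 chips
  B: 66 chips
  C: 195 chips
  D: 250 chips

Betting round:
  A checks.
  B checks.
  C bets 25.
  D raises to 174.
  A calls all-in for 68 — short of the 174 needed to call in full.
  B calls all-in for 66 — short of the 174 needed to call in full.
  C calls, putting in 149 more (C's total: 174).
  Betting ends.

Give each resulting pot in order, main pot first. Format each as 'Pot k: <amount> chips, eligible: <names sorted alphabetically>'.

Contributions: A=68, B=66, C=174, D=174
Pot levels (distinct totals of non-folded players): 66, 68, 174
Layer 1-66: 66 each from A, B, C, D = 66*4 = 264 chips; eligible A, B, C, D
Layer 67-68: 2 each from A, C, D = 2*3 = 6 chips; eligible A, C, D
Layer 69-174: 106 each from C, D = 106*2 = 212 chips; eligible C, D

Pot 1: 264 chips, eligible: A, B, C, D
Pot 2: 6 chips, eligible: A, C, D
Pot 3: 212 chips, eligible: C, D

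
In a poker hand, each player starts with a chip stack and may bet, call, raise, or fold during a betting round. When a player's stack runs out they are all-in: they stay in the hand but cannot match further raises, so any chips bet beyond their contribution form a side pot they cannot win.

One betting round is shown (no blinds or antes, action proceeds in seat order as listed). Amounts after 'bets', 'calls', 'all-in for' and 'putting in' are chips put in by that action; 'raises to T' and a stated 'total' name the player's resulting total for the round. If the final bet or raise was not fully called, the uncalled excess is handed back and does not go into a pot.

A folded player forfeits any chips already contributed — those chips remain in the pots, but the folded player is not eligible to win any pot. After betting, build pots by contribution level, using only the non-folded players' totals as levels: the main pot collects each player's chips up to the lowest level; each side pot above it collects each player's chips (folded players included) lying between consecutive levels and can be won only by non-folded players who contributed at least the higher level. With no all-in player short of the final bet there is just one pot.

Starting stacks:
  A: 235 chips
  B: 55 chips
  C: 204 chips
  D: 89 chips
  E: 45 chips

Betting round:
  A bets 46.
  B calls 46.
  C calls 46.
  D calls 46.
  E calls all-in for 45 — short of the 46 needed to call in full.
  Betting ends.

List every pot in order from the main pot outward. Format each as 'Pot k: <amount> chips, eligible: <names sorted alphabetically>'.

Contributions: A=46, B=46, C=46, D=46, E=45
Pot levels (distinct totals of non-folded players): 45, 46
Layer 1-45: 45 each from A, B, C, D, E = 45*5 = 225 chips; eligible A, B, C, D, E
Layer 46-46: 1 each from A, B, C, D = 1*4 = 4 chips; eligible A, B, C, D

Pot 1: 225 chips, eligible: A, B, C, D, E
Pot 2: 4 chips, eligible: A, B, C, D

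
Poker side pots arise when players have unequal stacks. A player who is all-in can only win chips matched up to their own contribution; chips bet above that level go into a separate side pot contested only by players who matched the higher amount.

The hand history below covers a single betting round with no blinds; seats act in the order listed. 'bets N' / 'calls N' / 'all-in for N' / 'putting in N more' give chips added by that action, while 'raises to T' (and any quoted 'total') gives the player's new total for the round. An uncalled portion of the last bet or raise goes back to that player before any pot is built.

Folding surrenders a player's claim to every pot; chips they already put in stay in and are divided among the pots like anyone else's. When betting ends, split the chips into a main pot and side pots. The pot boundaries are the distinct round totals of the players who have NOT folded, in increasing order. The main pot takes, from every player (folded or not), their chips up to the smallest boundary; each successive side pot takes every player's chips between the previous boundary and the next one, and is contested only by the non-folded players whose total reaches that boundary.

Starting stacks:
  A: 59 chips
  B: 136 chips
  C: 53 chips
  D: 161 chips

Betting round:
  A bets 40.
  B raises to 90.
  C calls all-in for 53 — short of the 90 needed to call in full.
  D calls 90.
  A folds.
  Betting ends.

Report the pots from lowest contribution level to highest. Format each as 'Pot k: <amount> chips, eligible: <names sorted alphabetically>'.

Pot 1: 199 chips, eligible: B, C, D
Pot 2: 74 chips, eligible: B, D

Derivation:
Contributions: A=40, B=90, C=53, D=90
Folded: A
Pot levels (distinct totals of non-folded players): 53, 90
Layer 1-53: A 40 + B 53 + C 53 + D 53 = 199 chips; eligible B, C, D
Layer 54-90: 37 each from B, D = 37*2 = 74 chips; eligible B, D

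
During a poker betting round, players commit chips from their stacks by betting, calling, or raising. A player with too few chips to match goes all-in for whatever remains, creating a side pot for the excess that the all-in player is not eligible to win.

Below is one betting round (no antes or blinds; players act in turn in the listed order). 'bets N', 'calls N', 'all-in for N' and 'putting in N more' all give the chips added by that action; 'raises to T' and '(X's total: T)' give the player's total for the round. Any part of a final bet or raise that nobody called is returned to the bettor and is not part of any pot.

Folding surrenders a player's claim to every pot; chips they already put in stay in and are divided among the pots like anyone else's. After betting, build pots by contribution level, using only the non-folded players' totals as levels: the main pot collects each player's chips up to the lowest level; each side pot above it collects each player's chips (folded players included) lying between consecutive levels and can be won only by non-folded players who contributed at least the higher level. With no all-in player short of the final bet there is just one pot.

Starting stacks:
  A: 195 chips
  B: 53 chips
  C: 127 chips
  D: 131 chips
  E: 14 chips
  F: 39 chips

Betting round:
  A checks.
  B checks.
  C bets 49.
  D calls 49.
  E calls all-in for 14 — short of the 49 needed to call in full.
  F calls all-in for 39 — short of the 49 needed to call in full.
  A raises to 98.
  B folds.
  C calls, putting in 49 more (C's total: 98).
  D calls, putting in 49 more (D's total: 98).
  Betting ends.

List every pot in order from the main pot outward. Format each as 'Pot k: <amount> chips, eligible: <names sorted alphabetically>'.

Pot 1: 70 chips, eligible: A, C, D, E, F
Pot 2: 100 chips, eligible: A, C, D, F
Pot 3: 177 chips, eligible: A, C, D

Derivation:
Contributions: A=98, C=98, D=98, E=14, F=39
Folded: B
Pot levels (distinct totals of non-folded players): 14, 39, 98
Layer 1-14: 14 each from A, C, D, E, F = 14*5 = 70 chips; eligible A, C, D, E, F
Layer 15-39: 25 each from A, C, D, F = 25*4 = 100 chips; eligible A, C, D, F
Layer 40-98: 59 each from A, C, D = 59*3 = 177 chips; eligible A, C, D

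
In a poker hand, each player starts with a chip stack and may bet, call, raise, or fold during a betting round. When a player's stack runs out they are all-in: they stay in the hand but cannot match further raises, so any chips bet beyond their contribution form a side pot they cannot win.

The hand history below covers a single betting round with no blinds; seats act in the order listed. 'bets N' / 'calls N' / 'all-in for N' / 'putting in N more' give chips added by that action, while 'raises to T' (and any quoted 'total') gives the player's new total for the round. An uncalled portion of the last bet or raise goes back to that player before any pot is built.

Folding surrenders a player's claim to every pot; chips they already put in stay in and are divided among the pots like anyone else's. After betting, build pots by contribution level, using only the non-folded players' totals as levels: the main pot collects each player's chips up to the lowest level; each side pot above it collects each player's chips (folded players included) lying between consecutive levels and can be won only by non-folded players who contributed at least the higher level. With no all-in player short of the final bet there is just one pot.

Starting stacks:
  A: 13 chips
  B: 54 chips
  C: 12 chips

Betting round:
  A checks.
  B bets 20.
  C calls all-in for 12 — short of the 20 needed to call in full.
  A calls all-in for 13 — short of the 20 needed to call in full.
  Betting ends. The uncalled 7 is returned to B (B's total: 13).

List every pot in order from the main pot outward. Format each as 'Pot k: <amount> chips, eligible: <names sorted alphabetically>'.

Pot 1: 36 chips, eligible: A, B, C
Pot 2: 2 chips, eligible: A, B

Derivation:
Contributions (after 7 returned to B): A=13, B=13, C=12
Pot levels (distinct totals of non-folded players): 12, 13
Layer 1-12: 12 each from A, B, C = 12*3 = 36 chips; eligible A, B, C
Layer 13-13: 1 each from A, B = 1*2 = 2 chips; eligible A, B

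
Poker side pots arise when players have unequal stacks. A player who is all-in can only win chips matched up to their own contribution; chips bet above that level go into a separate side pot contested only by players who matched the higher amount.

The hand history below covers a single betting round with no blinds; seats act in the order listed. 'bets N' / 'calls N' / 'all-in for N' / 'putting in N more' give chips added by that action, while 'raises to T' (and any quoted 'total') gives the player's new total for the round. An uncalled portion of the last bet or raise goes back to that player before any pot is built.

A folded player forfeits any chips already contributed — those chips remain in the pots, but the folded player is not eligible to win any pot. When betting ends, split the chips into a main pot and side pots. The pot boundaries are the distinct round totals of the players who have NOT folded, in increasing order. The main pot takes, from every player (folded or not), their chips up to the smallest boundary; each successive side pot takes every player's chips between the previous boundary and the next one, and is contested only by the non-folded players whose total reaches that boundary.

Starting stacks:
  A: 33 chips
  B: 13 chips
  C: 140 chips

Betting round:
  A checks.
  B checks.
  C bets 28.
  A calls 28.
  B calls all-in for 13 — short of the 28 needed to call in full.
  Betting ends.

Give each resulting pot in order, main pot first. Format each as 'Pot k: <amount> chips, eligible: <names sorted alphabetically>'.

Pot 1: 39 chips, eligible: A, B, C
Pot 2: 30 chips, eligible: A, C

Derivation:
Contributions: A=28, B=13, C=28
Pot levels (distinct totals of non-folded players): 13, 28
Layer 1-13: 13 each from A, B, C = 13*3 = 39 chips; eligible A, B, C
Layer 14-28: 15 each from A, C = 15*2 = 30 chips; eligible A, C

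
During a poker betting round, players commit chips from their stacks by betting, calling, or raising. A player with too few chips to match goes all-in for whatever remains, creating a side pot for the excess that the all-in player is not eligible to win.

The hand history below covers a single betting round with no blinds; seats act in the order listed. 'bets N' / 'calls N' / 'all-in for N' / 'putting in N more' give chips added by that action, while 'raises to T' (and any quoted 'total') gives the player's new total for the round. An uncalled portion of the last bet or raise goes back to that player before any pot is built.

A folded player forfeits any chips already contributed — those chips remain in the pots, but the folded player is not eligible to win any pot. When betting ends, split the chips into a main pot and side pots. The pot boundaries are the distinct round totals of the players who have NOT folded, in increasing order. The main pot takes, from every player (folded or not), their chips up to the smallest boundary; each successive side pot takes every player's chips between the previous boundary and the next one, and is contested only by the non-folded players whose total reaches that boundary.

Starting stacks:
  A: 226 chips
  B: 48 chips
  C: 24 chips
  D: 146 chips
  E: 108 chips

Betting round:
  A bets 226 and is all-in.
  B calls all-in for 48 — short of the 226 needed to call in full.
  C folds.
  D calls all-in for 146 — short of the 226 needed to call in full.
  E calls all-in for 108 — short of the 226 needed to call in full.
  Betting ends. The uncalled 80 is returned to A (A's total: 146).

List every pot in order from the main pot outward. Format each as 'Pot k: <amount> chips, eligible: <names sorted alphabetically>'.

Contributions (after 80 returned to A): A=146, B=48, D=146, E=108
Folded: C
Pot levels (distinct totals of non-folded players): 48, 108, 146
Layer 1-48: 48 each from A, B, D, E = 48*4 = 192 chips; eligible A, B, D, E
Layer 49-108: 60 each from A, D, E = 60*3 = 180 chips; eligible A, D, E
Layer 109-146: 38 each from A, D = 38*2 = 76 chips; eligible A, D

Pot 1: 192 chips, eligible: A, B, D, E
Pot 2: 180 chips, eligible: A, D, E
Pot 3: 76 chips, eligible: A, D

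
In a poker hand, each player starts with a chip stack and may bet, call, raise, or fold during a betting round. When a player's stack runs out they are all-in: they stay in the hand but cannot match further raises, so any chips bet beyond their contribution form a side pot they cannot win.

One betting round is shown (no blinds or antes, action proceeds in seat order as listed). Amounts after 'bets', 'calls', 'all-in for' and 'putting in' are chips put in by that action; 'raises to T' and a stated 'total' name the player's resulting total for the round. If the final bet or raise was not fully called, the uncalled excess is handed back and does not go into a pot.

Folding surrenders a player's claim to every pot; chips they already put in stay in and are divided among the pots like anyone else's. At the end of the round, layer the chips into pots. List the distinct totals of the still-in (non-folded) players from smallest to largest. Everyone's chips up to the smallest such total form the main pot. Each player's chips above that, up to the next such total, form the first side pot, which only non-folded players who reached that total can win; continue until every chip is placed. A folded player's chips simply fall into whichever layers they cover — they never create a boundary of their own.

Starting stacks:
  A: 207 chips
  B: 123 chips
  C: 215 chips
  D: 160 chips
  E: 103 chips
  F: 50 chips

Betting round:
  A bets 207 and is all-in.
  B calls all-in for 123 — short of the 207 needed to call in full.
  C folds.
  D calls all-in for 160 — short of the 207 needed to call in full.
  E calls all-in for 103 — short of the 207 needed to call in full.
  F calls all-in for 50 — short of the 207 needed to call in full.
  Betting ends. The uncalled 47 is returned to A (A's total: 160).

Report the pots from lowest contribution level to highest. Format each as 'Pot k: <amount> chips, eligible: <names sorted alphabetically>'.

Contributions (after 47 returned to A): A=160, B=123, D=160, E=103, F=50
Folded: C
Pot levels (distinct totals of non-folded players): 50, 103, 123, 160
Layer 1-50: 50 each from A, B, D, E, F = 50*5 = 250 chips; eligible A, B, D, E, F
Layer 51-103: 53 each from A, B, D, E = 53*4 = 212 chips; eligible A, B, D, E
Layer 104-123: 20 each from A, B, D = 20*3 = 60 chips; eligible A, B, D
Layer 124-160: 37 each from A, D = 37*2 = 74 chips; eligible A, D

Pot 1: 250 chips, eligible: A, B, D, E, F
Pot 2: 212 chips, eligible: A, B, D, E
Pot 3: 60 chips, eligible: A, B, D
Pot 4: 74 chips, eligible: A, D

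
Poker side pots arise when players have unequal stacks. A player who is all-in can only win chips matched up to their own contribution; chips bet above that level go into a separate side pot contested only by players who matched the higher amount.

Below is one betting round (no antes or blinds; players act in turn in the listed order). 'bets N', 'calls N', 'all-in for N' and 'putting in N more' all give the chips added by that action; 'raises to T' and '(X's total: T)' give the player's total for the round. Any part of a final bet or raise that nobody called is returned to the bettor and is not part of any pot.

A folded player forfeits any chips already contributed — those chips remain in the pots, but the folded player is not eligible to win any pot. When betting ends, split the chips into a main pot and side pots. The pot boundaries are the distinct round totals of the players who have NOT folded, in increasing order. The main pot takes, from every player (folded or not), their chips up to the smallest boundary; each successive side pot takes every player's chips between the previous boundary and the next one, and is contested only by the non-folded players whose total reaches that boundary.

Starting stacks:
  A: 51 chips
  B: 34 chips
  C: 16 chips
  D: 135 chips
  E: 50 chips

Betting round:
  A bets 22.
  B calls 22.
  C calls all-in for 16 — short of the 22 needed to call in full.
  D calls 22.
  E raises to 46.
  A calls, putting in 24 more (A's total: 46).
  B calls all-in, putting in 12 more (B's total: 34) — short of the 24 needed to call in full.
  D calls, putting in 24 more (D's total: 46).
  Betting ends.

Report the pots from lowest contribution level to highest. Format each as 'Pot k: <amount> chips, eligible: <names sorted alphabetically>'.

Contributions: A=46, B=34, C=16, D=46, E=46
Pot levels (distinct totals of non-folded players): 16, 34, 46
Layer 1-16: 16 each from A, B, C, D, E = 16*5 = 80 chips; eligible A, B, C, D, E
Layer 17-34: 18 each from A, B, D, E = 18*4 = 72 chips; eligible A, B, D, E
Layer 35-46: 12 each from A, D, E = 12*3 = 36 chips; eligible A, D, E

Pot 1: 80 chips, eligible: A, B, C, D, E
Pot 2: 72 chips, eligible: A, B, D, E
Pot 3: 36 chips, eligible: A, D, E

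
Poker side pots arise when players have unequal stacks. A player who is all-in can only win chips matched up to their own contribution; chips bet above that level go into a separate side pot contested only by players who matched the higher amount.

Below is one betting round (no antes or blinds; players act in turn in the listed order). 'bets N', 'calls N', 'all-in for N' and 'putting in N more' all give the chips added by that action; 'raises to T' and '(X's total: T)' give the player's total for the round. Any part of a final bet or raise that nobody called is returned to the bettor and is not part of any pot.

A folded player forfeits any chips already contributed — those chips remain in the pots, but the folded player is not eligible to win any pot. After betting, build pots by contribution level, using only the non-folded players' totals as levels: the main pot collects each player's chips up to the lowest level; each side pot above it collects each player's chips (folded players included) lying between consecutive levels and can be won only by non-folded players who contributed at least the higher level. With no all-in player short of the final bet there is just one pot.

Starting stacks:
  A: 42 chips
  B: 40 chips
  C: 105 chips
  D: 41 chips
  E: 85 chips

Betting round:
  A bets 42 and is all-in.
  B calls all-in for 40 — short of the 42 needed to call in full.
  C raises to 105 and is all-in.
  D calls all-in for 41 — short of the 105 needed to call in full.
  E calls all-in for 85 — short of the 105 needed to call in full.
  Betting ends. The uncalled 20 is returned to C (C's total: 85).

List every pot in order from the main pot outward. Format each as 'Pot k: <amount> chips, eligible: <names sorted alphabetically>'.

Pot 1: 200 chips, eligible: A, B, C, D, E
Pot 2: 4 chips, eligible: A, C, D, E
Pot 3: 3 chips, eligible: A, C, E
Pot 4: 86 chips, eligible: C, E

Derivation:
Contributions (after 20 returned to C): A=42, B=40, C=85, D=41, E=85
Pot levels (distinct totals of non-folded players): 40, 41, 42, 85
Layer 1-40: 40 each from A, B, C, D, E = 40*5 = 200 chips; eligible A, B, C, D, E
Layer 41-41: 1 each from A, C, D, E = 1*4 = 4 chips; eligible A, C, D, E
Layer 42-42: 1 each from A, C, E = 1*3 = 3 chips; eligible A, C, E
Layer 43-85: 43 each from C, E = 43*2 = 86 chips; eligible C, E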